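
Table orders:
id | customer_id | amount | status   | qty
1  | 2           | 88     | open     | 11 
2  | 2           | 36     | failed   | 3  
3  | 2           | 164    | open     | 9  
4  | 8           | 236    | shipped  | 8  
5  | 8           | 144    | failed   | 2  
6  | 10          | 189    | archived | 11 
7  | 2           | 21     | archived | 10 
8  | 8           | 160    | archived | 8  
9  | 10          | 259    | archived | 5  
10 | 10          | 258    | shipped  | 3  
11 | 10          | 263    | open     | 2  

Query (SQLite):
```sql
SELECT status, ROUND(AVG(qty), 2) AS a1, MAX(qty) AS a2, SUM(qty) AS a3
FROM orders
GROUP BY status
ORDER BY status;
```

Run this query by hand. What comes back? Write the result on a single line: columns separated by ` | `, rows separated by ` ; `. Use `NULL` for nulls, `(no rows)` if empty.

Group orders by status.
Per group compute: ROUND(AVG(qty), 2), MAX(qty), SUM(qty).
  archived: ids {6, 7, 8, 9} → ROUND(AVG(qty), 2)=8.5, MAX(qty)=11, SUM(qty)=34
  failed: ids {2, 5} → ROUND(AVG(qty), 2)=2.5, MAX(qty)=3, SUM(qty)=5
  open: ids {1, 3, 11} → ROUND(AVG(qty), 2)=7.33, MAX(qty)=11, SUM(qty)=22
  shipped: ids {4, 10} → ROUND(AVG(qty), 2)=5.5, MAX(qty)=8, SUM(qty)=11

archived | 8.5 | 11 | 34 ; failed | 2.5 | 3 | 5 ; open | 7.33 | 11 | 22 ; shipped | 5.5 | 8 | 11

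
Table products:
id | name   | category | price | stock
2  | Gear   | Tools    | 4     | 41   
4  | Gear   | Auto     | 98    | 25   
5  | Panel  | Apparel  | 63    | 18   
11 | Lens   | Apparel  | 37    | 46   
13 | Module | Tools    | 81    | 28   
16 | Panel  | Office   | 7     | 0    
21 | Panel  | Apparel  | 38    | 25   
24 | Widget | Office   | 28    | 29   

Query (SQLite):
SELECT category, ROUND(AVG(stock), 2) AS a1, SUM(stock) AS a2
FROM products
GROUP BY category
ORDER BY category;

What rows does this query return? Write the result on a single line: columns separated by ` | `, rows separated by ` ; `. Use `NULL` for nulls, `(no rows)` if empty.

Apparel | 29.67 | 89 ; Auto | 25 | 25 ; Office | 14.5 | 29 ; Tools | 34.5 | 69

Group products by category.
Per group compute: ROUND(AVG(stock), 2), SUM(stock).
  Apparel: ids {5, 11, 21} → ROUND(AVG(stock), 2)=29.67, SUM(stock)=89
  Auto: ids {4} → ROUND(AVG(stock), 2)=25, SUM(stock)=25
  Office: ids {16, 24} → ROUND(AVG(stock), 2)=14.5, SUM(stock)=29
  Tools: ids {2, 13} → ROUND(AVG(stock), 2)=34.5, SUM(stock)=69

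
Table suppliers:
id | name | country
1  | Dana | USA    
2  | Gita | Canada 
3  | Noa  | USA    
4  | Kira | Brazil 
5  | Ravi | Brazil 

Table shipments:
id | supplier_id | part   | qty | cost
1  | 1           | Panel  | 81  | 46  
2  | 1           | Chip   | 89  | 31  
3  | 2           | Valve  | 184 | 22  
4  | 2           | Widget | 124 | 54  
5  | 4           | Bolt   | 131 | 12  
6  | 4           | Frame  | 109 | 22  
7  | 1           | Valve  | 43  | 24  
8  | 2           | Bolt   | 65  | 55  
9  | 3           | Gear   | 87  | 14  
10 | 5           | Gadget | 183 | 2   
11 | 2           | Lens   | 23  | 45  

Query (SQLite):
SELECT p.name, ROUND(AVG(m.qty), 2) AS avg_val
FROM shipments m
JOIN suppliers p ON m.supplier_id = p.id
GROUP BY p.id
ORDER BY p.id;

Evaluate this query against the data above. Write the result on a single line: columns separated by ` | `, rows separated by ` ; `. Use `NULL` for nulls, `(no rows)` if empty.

Dana | 71 ; Gita | 99 ; Noa | 87 ; Kira | 120 ; Ravi | 183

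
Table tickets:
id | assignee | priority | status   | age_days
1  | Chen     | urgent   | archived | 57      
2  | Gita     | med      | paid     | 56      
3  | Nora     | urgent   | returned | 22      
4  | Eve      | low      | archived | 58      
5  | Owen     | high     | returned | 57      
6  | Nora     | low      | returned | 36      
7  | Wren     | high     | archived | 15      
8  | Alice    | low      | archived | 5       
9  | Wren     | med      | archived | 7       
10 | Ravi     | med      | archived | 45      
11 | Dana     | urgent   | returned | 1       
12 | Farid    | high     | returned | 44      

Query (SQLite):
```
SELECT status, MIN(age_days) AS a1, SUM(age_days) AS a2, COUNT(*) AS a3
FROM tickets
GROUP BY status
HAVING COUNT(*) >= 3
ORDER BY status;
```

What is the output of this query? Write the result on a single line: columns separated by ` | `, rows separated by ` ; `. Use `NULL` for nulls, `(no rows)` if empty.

archived | 5 | 187 | 6 ; returned | 1 | 160 | 5

Group tickets by status.
Per group compute: MIN(age_days), SUM(age_days), COUNT(*).
HAVING: drop groups with fewer than 3 rows.
  archived: ids {1, 4, 7, 8, 9, 10} → MIN(age_days)=5, SUM(age_days)=187, COUNT(*)=6
  paid: ids {2} → MIN(age_days)=56, SUM(age_days)=56, COUNT(*)=1
  returned: ids {3, 5, 6, 11, 12} → MIN(age_days)=1, SUM(age_days)=160, COUNT(*)=5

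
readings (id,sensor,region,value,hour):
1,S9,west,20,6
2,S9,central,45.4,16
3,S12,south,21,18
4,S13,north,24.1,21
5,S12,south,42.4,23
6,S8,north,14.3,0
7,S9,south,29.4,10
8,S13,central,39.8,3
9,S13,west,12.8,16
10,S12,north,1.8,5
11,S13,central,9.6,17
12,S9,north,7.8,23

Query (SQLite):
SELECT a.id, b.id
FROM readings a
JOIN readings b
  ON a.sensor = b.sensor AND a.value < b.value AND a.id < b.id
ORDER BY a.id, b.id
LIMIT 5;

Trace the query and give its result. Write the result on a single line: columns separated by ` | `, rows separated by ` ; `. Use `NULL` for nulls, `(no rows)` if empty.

1 | 2 ; 1 | 7 ; 3 | 5 ; 4 | 8

Pairs (a,b) with same sensor, a.value < b.value, a.id < b.id.
sensor groups: S12:{3,5,10} S13:{4,8,9,11} S8:{6} S9:{1,2,7,12}
Ordered by (a.id, b.id); first 5.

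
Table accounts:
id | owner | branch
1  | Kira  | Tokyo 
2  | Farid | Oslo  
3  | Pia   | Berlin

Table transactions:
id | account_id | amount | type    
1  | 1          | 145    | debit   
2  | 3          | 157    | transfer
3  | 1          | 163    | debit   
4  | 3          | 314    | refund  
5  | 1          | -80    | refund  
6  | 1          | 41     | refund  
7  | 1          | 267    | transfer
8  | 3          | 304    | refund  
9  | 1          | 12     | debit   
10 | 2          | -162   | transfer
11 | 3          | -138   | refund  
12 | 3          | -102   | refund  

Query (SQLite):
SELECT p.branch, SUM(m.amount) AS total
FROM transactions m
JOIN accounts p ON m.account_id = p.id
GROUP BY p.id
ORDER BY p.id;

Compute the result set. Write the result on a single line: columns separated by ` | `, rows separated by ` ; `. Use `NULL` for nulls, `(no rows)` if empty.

Join each transactions row to its accounts via account_id.
Group joined rows by accounts.id; compute SUM(m.amount) per group.
  1: ids {1, 3, 5, 6, 7, 9} → SUM(m.amount)=548
  2: ids {10} → SUM(m.amount)=-162
  3: ids {2, 4, 8, 11, 12} → SUM(m.amount)=535

Tokyo | 548 ; Oslo | -162 ; Berlin | 535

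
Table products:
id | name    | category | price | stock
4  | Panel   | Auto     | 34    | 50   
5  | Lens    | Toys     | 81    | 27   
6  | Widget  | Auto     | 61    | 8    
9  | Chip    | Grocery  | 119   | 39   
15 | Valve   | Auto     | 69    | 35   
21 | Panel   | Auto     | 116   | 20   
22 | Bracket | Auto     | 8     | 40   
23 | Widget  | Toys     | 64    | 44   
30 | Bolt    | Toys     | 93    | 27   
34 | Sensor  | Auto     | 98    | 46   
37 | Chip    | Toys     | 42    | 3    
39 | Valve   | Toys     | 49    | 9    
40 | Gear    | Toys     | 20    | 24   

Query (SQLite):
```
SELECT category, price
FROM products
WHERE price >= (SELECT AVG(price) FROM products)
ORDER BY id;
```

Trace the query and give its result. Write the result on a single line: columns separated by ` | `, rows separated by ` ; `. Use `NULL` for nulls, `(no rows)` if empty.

Scalar subquery: AVG(price) over all products rows = 65.692308 (≈; comparison uses full precision).
Keep rows where price >= that value.

Toys | 81 ; Grocery | 119 ; Auto | 69 ; Auto | 116 ; Toys | 93 ; Auto | 98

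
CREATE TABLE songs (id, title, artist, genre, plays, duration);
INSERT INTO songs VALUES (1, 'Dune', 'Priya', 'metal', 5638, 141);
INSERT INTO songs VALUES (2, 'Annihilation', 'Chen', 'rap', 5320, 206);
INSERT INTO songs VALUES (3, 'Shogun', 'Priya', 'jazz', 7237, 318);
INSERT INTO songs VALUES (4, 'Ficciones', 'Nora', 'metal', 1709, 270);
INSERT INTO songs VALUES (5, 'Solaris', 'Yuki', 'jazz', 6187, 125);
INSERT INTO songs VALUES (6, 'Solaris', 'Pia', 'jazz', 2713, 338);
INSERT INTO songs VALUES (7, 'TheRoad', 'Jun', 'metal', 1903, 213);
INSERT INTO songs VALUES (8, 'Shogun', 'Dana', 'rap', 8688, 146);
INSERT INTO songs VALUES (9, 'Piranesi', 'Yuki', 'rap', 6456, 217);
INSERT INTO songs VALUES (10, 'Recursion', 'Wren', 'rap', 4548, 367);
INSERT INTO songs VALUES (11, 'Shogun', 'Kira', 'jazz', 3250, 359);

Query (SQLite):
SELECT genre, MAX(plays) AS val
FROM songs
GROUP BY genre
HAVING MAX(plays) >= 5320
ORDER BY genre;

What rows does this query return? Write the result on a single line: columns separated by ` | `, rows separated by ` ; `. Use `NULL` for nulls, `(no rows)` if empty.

jazz | 7237 ; metal | 5638 ; rap | 8688

Partition songs by genre; compute MAX(plays) within each group.
HAVING: keep groups where MAX(plays) >= 5320.
  jazz: ids {3, 5, 6, 11} → MAX(plays)=7237
  metal: ids {1, 4, 7} → MAX(plays)=5638
  rap: ids {2, 8, 9, 10} → MAX(plays)=8688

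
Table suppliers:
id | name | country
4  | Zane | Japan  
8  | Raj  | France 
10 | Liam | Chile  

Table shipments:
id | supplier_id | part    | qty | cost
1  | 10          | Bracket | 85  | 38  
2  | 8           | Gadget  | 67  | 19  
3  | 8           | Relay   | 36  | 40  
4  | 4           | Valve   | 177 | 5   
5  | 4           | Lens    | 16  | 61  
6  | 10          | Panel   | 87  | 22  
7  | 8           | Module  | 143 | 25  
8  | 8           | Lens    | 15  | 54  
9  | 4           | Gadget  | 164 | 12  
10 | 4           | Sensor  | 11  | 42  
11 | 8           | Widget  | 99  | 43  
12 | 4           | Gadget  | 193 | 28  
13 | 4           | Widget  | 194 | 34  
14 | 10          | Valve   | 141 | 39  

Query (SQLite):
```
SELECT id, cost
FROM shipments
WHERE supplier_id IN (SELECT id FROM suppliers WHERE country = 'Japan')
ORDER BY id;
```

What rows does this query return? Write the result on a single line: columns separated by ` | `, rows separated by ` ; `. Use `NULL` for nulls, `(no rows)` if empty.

4 | 5 ; 5 | 61 ; 9 | 12 ; 10 | 42 ; 12 | 28 ; 13 | 34

Inner query: suppliers.id where country = 'Japan'.
Outer: keep shipments rows whose supplier_id is in that set.
Inner query → {4}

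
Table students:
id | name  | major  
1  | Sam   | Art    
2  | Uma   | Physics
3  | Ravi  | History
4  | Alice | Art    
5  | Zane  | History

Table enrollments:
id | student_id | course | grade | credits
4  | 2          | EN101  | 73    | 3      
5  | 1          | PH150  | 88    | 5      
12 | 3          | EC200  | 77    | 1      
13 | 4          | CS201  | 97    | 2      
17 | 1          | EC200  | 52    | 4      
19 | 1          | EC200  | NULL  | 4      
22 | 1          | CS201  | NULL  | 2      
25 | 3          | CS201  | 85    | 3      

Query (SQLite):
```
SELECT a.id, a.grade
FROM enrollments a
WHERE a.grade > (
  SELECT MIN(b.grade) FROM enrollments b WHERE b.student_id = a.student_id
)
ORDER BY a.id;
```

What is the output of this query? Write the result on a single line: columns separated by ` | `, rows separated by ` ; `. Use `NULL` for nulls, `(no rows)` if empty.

5 | 88 ; 25 | 85

For each enrollments row a, compute MIN(grade) over rows sharing a.student_id.
Keep row a if a.grade > that per-group MIN.
  student_id=1: MIN(grade) = 52
  student_id=2: MIN(grade) = 73
  student_id=3: MIN(grade) = 77
  student_id=4: MIN(grade) = 97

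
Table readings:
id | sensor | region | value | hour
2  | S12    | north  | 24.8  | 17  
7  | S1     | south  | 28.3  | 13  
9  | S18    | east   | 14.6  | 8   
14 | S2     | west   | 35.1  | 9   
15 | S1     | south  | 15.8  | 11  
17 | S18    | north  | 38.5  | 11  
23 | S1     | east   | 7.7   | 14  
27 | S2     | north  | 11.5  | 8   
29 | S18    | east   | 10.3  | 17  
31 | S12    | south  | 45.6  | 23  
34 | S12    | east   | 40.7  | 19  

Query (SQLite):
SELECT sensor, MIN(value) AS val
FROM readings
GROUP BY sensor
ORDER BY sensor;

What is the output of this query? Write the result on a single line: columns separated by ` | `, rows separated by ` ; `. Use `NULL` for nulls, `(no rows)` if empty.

S1 | 7.7 ; S12 | 24.8 ; S18 | 10.3 ; S2 | 11.5

Partition readings by sensor; compute MIN(value) within each group.
  S1: ids {7, 15, 23} → MIN(value)=7.7
  S12: ids {2, 31, 34} → MIN(value)=24.8
  S18: ids {9, 17, 29} → MIN(value)=10.3
  S2: ids {14, 27} → MIN(value)=11.5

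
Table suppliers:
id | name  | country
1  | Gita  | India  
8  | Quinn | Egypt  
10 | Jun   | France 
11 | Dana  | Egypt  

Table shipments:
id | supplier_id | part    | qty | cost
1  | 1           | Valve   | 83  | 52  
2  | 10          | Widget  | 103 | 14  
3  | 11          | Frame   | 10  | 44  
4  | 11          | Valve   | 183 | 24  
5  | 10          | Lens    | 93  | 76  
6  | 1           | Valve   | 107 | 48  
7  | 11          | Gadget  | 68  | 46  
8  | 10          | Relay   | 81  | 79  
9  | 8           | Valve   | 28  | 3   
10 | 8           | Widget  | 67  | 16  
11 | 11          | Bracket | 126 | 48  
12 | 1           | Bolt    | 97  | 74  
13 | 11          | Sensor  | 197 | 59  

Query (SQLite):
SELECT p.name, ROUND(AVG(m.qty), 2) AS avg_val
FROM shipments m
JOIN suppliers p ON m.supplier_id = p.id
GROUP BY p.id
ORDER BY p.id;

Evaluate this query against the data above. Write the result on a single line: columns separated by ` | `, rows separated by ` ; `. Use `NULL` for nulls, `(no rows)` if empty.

Join each shipments row to its suppliers via supplier_id.
Group joined rows by suppliers.id; compute ROUND(AVG(m.qty), 2) per group.
  1: ids {1, 6, 12} → ROUND(AVG(m.qty), 2)=95.67
  8: ids {9, 10} → ROUND(AVG(m.qty), 2)=47.5
  10: ids {2, 5, 8} → ROUND(AVG(m.qty), 2)=92.33
  11: ids {3, 4, 7, 11, 13} → ROUND(AVG(m.qty), 2)=116.8

Gita | 95.67 ; Quinn | 47.5 ; Jun | 92.33 ; Dana | 116.8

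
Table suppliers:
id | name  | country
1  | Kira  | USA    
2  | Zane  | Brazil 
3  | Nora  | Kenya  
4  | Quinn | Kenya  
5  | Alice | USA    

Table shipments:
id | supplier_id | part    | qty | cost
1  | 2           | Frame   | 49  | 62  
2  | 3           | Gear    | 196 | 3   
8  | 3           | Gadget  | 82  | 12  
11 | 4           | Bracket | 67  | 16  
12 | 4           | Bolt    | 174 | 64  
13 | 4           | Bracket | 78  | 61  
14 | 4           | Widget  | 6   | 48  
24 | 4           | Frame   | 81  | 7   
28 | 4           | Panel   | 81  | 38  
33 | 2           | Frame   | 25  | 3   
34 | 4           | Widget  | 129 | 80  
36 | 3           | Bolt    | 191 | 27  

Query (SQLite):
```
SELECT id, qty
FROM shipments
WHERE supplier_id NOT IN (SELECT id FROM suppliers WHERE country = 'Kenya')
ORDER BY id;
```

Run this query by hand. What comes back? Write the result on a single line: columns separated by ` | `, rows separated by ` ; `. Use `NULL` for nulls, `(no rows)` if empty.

1 | 49 ; 33 | 25

Inner query: suppliers.id where country = 'Kenya'.
Outer: keep shipments rows whose supplier_id is not in that set.
Inner query → {3, 4}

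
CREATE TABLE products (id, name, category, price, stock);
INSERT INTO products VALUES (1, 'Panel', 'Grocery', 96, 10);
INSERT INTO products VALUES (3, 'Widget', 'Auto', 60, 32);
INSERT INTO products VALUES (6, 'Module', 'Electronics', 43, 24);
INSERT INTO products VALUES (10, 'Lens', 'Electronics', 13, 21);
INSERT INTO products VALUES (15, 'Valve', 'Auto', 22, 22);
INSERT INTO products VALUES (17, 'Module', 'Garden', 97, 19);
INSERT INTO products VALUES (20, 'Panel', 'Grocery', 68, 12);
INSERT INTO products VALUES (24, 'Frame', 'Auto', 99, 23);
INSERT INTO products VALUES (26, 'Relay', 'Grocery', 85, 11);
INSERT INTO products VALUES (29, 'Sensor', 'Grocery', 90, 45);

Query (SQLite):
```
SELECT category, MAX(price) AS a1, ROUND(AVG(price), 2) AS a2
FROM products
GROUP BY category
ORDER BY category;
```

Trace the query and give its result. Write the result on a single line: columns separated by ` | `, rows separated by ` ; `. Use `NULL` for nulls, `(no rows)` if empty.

Auto | 99 | 60.33 ; Electronics | 43 | 28 ; Garden | 97 | 97 ; Grocery | 96 | 84.75

Group products by category.
Per group compute: MAX(price), ROUND(AVG(price), 2).
  Auto: ids {3, 15, 24} → MAX(price)=99, ROUND(AVG(price), 2)=60.33
  Electronics: ids {6, 10} → MAX(price)=43, ROUND(AVG(price), 2)=28
  Garden: ids {17} → MAX(price)=97, ROUND(AVG(price), 2)=97
  Grocery: ids {1, 20, 26, 29} → MAX(price)=96, ROUND(AVG(price), 2)=84.75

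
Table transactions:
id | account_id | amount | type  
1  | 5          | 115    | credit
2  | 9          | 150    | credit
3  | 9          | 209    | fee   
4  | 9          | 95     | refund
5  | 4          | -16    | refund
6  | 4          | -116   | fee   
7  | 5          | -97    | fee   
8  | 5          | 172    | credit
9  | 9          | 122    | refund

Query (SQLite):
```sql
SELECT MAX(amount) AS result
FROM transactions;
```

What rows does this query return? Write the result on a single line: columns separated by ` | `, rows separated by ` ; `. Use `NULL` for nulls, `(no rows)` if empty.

209

All amount values: [115, 150, 209, 95, -16, -116, -97, 172, 122].
MAX of non-NULL values = 209.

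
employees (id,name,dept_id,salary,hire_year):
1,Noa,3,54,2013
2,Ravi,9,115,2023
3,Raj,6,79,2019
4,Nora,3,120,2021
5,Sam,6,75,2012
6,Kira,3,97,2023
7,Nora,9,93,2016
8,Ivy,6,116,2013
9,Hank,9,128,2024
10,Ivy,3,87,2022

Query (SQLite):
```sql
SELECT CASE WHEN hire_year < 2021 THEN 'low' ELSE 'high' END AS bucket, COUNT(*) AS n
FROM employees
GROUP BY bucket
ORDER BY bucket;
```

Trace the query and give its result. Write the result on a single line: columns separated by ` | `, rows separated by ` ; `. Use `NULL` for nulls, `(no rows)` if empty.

high | 5 ; low | 5

Bucket rows by hire_year < 2021 → 'low' else 'high'; count each bucket.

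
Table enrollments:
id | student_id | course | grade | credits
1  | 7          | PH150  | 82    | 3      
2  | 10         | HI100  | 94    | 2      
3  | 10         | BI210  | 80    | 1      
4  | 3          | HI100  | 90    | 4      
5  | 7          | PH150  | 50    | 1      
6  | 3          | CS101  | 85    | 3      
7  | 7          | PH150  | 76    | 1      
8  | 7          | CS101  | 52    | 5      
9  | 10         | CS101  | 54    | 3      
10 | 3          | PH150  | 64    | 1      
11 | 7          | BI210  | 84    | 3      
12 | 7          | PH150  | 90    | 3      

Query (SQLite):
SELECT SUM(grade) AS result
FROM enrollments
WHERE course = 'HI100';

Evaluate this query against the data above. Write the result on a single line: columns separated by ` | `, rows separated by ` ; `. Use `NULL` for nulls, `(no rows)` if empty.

184

Rows where course='HI100' → grade values: [94, 90].
SUM of non-NULL values = 184.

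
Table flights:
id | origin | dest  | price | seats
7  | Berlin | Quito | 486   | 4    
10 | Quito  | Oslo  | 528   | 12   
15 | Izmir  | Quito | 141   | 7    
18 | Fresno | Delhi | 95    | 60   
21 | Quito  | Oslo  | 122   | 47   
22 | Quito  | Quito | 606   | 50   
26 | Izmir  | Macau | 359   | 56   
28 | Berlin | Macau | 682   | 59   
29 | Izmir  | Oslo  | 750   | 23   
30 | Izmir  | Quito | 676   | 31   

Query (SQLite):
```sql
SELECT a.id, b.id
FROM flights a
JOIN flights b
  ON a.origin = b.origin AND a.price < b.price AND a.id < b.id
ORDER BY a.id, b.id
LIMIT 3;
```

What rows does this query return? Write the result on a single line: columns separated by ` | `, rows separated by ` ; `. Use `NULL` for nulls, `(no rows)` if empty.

Pairs (a,b) with same origin, a.price < b.price, a.id < b.id.
origin groups: Berlin:{7,28} Fresno:{18} Izmir:{15,26,29,30} Quito:{10,21,22}
Ordered by (a.id, b.id); first 3.

7 | 28 ; 10 | 22 ; 15 | 26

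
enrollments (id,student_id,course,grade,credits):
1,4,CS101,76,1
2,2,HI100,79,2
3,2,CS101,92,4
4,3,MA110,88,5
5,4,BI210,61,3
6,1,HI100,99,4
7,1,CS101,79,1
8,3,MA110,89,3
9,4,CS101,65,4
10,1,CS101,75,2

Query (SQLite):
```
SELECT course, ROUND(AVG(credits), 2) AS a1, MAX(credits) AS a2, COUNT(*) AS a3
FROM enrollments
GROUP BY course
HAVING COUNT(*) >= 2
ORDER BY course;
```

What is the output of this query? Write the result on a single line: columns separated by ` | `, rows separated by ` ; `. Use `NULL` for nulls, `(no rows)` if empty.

CS101 | 2.4 | 4 | 5 ; HI100 | 3 | 4 | 2 ; MA110 | 4 | 5 | 2

Group enrollments by course.
Per group compute: ROUND(AVG(credits), 2), MAX(credits), COUNT(*).
HAVING: drop groups with fewer than 2 rows.
  BI210: ids {5} → ROUND(AVG(credits), 2)=3, MAX(credits)=3, COUNT(*)=1
  CS101: ids {1, 3, 7, 9, 10} → ROUND(AVG(credits), 2)=2.4, MAX(credits)=4, COUNT(*)=5
  HI100: ids {2, 6} → ROUND(AVG(credits), 2)=3, MAX(credits)=4, COUNT(*)=2
  MA110: ids {4, 8} → ROUND(AVG(credits), 2)=4, MAX(credits)=5, COUNT(*)=2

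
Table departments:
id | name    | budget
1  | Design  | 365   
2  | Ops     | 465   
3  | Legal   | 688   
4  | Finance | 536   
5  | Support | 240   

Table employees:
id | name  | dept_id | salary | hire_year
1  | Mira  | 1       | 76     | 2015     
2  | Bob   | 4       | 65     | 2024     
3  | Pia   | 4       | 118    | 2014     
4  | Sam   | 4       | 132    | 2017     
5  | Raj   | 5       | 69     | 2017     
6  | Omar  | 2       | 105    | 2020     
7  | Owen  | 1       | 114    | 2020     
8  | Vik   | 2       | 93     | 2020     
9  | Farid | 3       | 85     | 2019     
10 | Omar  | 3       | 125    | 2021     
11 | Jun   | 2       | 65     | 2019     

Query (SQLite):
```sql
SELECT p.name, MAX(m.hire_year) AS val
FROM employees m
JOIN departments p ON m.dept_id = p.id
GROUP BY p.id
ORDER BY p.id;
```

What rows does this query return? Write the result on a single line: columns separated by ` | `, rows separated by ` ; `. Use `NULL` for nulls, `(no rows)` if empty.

Design | 2020 ; Ops | 2020 ; Legal | 2021 ; Finance | 2024 ; Support | 2017

Join each employees row to its departments via dept_id.
Group joined rows by departments.id; compute MAX(m.hire_year) per group.
  1: ids {1, 7} → MAX(m.hire_year)=2020
  2: ids {6, 8, 11} → MAX(m.hire_year)=2020
  3: ids {9, 10} → MAX(m.hire_year)=2021
  4: ids {2, 3, 4} → MAX(m.hire_year)=2024
  5: ids {5} → MAX(m.hire_year)=2017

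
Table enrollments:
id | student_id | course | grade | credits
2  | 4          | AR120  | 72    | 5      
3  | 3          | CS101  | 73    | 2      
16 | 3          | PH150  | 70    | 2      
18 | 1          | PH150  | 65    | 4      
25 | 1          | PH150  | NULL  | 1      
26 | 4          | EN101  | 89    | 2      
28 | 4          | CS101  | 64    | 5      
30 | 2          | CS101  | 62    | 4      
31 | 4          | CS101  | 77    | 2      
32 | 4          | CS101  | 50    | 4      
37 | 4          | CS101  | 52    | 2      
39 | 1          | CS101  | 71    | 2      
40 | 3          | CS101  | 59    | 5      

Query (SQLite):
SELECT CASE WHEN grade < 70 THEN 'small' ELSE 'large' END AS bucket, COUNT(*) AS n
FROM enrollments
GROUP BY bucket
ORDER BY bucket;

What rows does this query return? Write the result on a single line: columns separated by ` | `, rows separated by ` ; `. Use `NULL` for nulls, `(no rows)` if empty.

Bucket rows by grade < 70 → 'small' else 'large'; count each bucket.
NULL < 70 is unknown, so NULL grade falls into ELSE → 'large'.

large | 7 ; small | 6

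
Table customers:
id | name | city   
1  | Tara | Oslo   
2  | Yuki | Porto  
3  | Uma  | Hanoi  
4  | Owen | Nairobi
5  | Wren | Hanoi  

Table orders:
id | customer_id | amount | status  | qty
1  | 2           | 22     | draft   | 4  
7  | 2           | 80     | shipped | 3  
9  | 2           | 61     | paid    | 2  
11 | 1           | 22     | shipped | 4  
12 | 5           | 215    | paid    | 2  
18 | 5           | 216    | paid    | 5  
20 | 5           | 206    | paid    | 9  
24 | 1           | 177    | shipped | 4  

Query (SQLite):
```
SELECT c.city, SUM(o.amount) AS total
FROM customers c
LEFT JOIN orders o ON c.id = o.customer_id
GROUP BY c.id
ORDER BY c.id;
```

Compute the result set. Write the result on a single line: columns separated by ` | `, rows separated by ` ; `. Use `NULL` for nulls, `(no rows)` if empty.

LEFT JOIN keeps every customers row; unmatched ones get NULL for orders columns.
Group by customers.id and compute SUM(o.amount). SUM over an all-NULL group is NULL.
  1: ids {11, 24} → SUM(o.amount)=199
  2: ids {1, 7, 9} → SUM(o.amount)=163
  3: ids {—} → SUM(o.amount)=NULL
  4: ids {—} → SUM(o.amount)=NULL
  5: ids {12, 18, 20} → SUM(o.amount)=637

Oslo | 199 ; Porto | 163 ; Hanoi | NULL ; Nairobi | NULL ; Hanoi | 637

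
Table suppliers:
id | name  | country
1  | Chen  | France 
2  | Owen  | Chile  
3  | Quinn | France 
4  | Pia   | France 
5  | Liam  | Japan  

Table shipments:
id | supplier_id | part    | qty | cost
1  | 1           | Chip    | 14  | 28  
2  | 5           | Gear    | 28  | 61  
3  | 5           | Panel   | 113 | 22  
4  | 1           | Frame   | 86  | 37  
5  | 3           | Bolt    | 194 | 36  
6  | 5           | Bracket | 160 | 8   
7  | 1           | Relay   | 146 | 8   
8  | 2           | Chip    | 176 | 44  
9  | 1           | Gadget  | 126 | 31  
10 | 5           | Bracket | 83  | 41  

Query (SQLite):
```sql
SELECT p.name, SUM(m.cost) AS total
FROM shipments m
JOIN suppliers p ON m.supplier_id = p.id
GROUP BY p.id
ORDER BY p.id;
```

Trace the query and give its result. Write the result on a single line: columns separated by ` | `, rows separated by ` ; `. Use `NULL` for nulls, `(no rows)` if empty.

Join each shipments row to its suppliers via supplier_id.
Group joined rows by suppliers.id; compute SUM(m.cost) per group.
  1: ids {1, 4, 7, 9} → SUM(m.cost)=104
  2: ids {8} → SUM(m.cost)=44
  3: ids {5} → SUM(m.cost)=36
  5: ids {2, 3, 6, 10} → SUM(m.cost)=132

Chen | 104 ; Owen | 44 ; Quinn | 36 ; Liam | 132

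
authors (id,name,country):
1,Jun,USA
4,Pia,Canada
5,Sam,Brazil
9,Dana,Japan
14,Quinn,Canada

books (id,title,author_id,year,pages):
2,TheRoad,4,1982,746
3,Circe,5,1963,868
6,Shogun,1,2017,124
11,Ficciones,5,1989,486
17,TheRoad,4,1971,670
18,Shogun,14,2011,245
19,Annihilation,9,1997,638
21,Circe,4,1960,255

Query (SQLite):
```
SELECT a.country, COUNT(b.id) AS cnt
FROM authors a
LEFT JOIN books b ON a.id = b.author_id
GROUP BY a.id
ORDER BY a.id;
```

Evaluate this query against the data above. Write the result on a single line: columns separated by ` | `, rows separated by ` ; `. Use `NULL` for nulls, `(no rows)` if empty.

LEFT JOIN keeps every authors row; unmatched ones get NULL for books columns.
Group by authors.id and compute COUNT(b.id). COUNT(col) of an all-NULL group is 0.
  1: ids {6} → COUNT(b.id)=1
  4: ids {2, 17, 21} → COUNT(b.id)=3
  5: ids {3, 11} → COUNT(b.id)=2
  9: ids {19} → COUNT(b.id)=1
  14: ids {18} → COUNT(b.id)=1

USA | 1 ; Canada | 3 ; Brazil | 2 ; Japan | 1 ; Canada | 1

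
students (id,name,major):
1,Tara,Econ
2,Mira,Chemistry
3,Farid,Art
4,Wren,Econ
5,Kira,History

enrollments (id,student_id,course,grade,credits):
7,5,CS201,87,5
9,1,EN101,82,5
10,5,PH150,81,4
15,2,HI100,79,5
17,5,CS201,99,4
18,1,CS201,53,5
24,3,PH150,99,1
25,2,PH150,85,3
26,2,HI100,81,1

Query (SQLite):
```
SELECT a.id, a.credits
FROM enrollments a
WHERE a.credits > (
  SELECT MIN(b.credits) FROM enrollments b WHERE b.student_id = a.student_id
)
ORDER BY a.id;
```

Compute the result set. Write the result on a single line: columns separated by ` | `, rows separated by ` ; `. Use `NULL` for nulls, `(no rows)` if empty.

For each enrollments row a, compute MIN(credits) over rows sharing a.student_id.
Keep row a if a.credits > that per-group MIN.
  student_id=1: MIN(credits) = 5
  student_id=2: MIN(credits) = 1
  student_id=3: MIN(credits) = 1
  student_id=5: MIN(credits) = 4

7 | 5 ; 15 | 5 ; 25 | 3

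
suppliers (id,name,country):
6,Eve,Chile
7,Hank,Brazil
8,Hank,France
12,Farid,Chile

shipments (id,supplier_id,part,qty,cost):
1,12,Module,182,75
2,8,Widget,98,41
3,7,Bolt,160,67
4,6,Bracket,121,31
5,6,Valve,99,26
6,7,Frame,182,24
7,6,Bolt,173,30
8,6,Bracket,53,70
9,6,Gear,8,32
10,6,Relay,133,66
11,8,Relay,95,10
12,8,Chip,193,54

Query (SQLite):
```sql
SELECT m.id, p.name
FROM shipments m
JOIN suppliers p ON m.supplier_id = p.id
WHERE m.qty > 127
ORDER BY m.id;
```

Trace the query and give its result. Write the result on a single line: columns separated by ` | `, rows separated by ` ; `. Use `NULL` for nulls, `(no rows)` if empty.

Each shipments row matches the suppliers row where supplier_id = suppliers.id.
Then keep rows with m.qty > 127.

1 | Farid ; 3 | Hank ; 6 | Hank ; 7 | Eve ; 10 | Eve ; 12 | Hank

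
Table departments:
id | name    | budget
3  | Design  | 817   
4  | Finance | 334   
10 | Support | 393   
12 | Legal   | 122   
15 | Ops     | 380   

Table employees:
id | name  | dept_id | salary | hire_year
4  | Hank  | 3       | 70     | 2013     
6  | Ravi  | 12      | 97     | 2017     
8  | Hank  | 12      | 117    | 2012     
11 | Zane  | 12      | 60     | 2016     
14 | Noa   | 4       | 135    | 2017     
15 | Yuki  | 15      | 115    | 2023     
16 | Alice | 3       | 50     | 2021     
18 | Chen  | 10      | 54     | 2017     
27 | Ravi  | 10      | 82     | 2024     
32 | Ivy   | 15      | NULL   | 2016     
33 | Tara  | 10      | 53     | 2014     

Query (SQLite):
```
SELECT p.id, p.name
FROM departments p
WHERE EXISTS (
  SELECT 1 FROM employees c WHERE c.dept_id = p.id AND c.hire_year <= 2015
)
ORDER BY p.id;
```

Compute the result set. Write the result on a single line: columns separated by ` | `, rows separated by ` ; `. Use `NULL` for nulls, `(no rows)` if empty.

3 | Design ; 10 | Support ; 12 | Legal

For each departments row, check whether any employees with matching dept_id has hire_year <= 2015.
Keep rows where that is true.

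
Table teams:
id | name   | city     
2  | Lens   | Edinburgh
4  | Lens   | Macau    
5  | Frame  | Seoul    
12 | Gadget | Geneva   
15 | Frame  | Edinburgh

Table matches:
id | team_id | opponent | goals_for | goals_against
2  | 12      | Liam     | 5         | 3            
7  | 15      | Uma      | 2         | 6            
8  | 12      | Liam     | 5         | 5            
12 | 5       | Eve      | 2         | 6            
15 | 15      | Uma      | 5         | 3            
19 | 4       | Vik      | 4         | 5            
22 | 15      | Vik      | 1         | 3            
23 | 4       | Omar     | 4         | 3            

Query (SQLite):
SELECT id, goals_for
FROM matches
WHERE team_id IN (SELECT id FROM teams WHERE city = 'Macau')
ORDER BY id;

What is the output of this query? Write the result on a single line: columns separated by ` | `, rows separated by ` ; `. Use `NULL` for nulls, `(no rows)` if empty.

Inner query: teams.id where city = 'Macau'.
Outer: keep matches rows whose team_id is in that set.
Inner query → {4}

19 | 4 ; 23 | 4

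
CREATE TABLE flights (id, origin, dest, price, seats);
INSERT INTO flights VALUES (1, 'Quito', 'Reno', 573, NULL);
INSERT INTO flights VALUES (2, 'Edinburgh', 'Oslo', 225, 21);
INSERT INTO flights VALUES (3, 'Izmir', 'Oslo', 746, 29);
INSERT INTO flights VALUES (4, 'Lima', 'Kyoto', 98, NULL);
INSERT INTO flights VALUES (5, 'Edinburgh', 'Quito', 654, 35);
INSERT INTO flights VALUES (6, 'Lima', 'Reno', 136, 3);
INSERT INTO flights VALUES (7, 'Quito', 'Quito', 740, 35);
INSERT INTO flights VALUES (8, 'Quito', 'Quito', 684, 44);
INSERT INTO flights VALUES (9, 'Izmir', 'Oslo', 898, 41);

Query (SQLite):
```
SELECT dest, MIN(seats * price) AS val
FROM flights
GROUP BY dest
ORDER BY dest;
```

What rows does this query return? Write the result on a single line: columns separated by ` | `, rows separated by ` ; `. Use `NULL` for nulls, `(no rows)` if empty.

Kyoto | NULL ; Oslo | 4725 ; Quito | 22890 ; Reno | 408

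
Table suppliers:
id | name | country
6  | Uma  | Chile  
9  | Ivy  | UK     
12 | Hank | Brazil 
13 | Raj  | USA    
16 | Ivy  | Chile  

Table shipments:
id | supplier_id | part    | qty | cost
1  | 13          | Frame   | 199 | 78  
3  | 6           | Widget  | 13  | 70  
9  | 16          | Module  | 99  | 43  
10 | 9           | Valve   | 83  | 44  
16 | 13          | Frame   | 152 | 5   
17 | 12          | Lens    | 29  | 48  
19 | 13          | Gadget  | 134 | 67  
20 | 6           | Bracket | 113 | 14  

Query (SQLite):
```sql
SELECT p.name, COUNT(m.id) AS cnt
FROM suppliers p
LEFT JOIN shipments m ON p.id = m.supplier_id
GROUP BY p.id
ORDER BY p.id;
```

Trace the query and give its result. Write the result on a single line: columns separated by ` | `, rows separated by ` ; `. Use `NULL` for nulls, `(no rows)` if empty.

LEFT JOIN keeps every suppliers row; unmatched ones get NULL for shipments columns.
Group by suppliers.id and compute COUNT(m.id). COUNT(col) of an all-NULL group is 0.
  6: ids {3, 20} → COUNT(m.id)=2
  9: ids {10} → COUNT(m.id)=1
  12: ids {17} → COUNT(m.id)=1
  13: ids {1, 16, 19} → COUNT(m.id)=3
  16: ids {9} → COUNT(m.id)=1

Uma | 2 ; Ivy | 1 ; Hank | 1 ; Raj | 3 ; Ivy | 1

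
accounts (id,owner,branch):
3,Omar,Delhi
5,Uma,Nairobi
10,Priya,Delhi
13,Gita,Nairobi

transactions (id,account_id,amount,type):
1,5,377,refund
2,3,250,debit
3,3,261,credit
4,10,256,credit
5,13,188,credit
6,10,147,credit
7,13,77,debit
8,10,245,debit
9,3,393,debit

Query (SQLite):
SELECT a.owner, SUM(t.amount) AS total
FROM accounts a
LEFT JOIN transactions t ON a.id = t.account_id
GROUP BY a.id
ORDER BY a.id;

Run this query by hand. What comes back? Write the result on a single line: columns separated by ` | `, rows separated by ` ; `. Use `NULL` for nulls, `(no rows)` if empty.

Omar | 904 ; Uma | 377 ; Priya | 648 ; Gita | 265

LEFT JOIN keeps every accounts row; unmatched ones get NULL for transactions columns.
Group by accounts.id and compute SUM(t.amount). SUM over an all-NULL group is NULL.
  3: ids {2, 3, 9} → SUM(t.amount)=904
  5: ids {1} → SUM(t.amount)=377
  10: ids {4, 6, 8} → SUM(t.amount)=648
  13: ids {5, 7} → SUM(t.amount)=265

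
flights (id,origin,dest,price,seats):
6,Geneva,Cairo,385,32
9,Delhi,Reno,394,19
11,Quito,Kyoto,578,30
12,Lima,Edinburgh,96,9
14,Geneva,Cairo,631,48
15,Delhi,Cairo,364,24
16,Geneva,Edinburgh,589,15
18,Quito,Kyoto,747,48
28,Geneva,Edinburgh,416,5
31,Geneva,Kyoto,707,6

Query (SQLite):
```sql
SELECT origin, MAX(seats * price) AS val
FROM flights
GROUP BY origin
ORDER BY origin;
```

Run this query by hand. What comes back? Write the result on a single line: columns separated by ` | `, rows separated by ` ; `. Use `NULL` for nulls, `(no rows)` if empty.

For each row compute seats * price.
Group by origin; take MAX of the expression per group.
  Delhi: ids {9, 15} → MAX(seats * price)=8736
  Geneva: ids {6, 14, 16, 28, 31} → MAX(seats * price)=30288
  Lima: ids {12} → MAX(seats * price)=864
  Quito: ids {11, 18} → MAX(seats * price)=35856

Delhi | 8736 ; Geneva | 30288 ; Lima | 864 ; Quito | 35856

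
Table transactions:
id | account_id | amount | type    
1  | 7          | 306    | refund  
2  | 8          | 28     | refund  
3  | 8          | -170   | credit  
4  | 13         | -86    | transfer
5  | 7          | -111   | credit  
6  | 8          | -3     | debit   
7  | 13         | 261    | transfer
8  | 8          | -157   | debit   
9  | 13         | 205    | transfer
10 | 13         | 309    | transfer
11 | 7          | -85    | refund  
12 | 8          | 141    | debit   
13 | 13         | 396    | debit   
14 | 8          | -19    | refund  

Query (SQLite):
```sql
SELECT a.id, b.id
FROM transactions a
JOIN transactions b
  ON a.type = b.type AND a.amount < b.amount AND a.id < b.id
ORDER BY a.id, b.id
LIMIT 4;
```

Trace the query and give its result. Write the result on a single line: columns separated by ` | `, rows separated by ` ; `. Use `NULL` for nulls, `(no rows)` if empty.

3 | 5 ; 4 | 7 ; 4 | 9 ; 4 | 10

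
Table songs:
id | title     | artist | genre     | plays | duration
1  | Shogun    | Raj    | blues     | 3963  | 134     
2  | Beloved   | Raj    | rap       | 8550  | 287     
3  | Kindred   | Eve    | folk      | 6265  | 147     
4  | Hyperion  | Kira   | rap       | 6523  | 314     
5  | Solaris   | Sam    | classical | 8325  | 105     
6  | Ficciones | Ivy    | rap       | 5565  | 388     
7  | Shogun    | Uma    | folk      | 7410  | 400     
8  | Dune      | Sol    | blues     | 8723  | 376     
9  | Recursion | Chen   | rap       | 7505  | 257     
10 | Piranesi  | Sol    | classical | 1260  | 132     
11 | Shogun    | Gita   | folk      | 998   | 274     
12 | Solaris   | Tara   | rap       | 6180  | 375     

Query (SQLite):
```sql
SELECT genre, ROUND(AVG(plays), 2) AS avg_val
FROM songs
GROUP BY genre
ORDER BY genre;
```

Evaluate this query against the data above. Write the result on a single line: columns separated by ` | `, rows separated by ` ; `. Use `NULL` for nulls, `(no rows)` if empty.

blues | 6343 ; classical | 4792.5 ; folk | 4891 ; rap | 6864.6

Partition songs by genre; compute ROUND(AVG(plays), 2) within each group.
  blues: ids {1, 8} → ROUND(AVG(plays), 2)=6343
  classical: ids {5, 10} → ROUND(AVG(plays), 2)=4792.5
  folk: ids {3, 7, 11} → ROUND(AVG(plays), 2)=4891
  rap: ids {2, 4, 6, 9, 12} → ROUND(AVG(plays), 2)=6864.6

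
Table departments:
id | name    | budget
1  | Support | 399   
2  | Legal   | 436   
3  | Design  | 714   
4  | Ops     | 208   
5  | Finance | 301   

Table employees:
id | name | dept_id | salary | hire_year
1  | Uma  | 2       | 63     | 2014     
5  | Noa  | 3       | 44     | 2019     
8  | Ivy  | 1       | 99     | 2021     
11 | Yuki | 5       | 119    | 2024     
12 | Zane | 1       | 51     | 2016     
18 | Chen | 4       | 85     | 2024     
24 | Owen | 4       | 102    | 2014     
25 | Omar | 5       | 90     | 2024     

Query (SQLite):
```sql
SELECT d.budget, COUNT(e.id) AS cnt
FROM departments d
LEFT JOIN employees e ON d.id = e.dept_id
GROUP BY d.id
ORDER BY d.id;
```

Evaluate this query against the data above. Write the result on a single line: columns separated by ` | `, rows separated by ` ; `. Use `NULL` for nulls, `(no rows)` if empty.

LEFT JOIN keeps every departments row; unmatched ones get NULL for employees columns.
Group by departments.id and compute COUNT(e.id). COUNT(col) of an all-NULL group is 0.
  1: ids {8, 12} → COUNT(e.id)=2
  2: ids {1} → COUNT(e.id)=1
  3: ids {5} → COUNT(e.id)=1
  4: ids {18, 24} → COUNT(e.id)=2
  5: ids {11, 25} → COUNT(e.id)=2

399 | 2 ; 436 | 1 ; 714 | 1 ; 208 | 2 ; 301 | 2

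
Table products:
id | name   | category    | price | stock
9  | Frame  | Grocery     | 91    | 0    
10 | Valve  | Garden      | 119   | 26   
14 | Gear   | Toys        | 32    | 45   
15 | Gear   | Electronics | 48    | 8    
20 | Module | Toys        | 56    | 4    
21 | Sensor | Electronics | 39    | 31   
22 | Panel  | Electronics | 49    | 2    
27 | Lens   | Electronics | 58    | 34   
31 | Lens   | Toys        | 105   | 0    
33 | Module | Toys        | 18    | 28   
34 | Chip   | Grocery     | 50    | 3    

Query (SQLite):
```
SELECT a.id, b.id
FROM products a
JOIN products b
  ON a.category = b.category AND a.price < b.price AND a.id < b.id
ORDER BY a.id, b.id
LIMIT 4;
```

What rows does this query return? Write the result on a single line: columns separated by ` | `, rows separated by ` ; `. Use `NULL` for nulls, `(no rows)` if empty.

Pairs (a,b) with same category, a.price < b.price, a.id < b.id.
category groups: Electronics:{15,21,22,27} Garden:{10} Grocery:{9,34} Toys:{14,20,31,33}
Ordered by (a.id, b.id); first 4.

14 | 20 ; 14 | 31 ; 15 | 22 ; 15 | 27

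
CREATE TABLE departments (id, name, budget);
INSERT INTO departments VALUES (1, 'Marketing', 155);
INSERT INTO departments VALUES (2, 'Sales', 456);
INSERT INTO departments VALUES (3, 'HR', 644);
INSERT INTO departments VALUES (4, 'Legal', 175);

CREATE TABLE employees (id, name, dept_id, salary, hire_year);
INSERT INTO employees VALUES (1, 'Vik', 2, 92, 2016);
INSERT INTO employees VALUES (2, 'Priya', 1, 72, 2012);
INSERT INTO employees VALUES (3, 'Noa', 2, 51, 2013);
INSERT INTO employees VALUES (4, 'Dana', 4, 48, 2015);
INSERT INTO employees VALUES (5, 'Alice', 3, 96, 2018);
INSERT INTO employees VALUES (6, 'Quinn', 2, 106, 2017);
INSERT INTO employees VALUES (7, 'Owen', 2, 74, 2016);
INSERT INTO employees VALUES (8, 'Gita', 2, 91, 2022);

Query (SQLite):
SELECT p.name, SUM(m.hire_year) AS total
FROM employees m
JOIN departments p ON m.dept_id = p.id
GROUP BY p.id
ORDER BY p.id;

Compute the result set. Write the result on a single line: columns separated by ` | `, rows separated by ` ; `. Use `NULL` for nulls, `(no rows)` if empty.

Marketing | 2012 ; Sales | 10084 ; HR | 2018 ; Legal | 2015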